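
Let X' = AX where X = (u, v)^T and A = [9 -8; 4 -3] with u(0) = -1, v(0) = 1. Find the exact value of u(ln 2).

A = [[9,-8],[4,-3]]; eigenvalues λ = 5, 1.
Eigenvectors: (2,1) for λ=5, (-1,-1) for λ=1.
From the initial condition, c_1 = -2, c_2 = -3.
u(ln 2) = (-2)(2^5)(2) + (-3)(2^1)(-1) = -122.

-122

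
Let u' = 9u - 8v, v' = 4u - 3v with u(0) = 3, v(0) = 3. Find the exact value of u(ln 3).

9

A = [[9,-8],[4,-3]]; eigenvalues λ = 1, 5.
Eigenvectors: (-1,-1) for λ=1, (2,1) for λ=5.
From the initial condition, c_1 = -3, c_2 = 0.
u(ln 3) = (-3)(3^1)(-1) + (0)(3^5)(2) = 9.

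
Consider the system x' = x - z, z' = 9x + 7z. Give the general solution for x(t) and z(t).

Coefficient matrix A = [[1, -1], [9, 7]].
Characteristic polynomial det(A - λI) = λ^2 - 8λ + 16 = 0.
Single eigenvalue λ = 4 with algebraic multiplicity 2.
Eigenvector v = (-1,3); generalized eigenvector w with (A-λI)w=v is (1,-2).
General solution: e^(4t)[C_1·v + C_2·(t·v + w)].

x(t) = -C_1e^(4t) - C_2te^(4t) + C_2e^(4t), z(t) = 3C_1e^(4t) + 3C_2te^(4t) - 2C_2e^(4t)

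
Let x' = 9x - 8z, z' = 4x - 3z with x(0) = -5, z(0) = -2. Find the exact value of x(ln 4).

A = [[9,-8],[4,-3]]; eigenvalues λ = 5, 1.
Eigenvectors: (-2,-1) for λ=5, (-1,-1) for λ=1.
From the initial condition, c_1 = 3, c_2 = -1.
x(ln 4) = (3)(4^5)(-2) + (-1)(4^1)(-1) = -6140.

-6140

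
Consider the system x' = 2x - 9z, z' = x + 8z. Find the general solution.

x(t) = 3K_1e^(5t) + 3K_2te^(5t) - K_2e^(5t), z(t) = -K_1e^(5t) - K_2te^(5t)

Coefficient matrix A = [[2, -9], [1, 8]].
Characteristic polynomial det(A - λI) = λ^2 - 10λ + 25 = 0.
Single eigenvalue λ = 5 with algebraic multiplicity 2.
Eigenvector v = (3,-1); generalized eigenvector w with (A-λI)w=v is (-1,0).
General solution: e^(5t)[K_1·v + K_2·(t·v + w)].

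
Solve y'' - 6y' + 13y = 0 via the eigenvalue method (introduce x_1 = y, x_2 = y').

y(t) = c_1e^(3t)cos(2t) + c_2e^(3t)sin(2t)

Let x_1 = y, x_2 = y'. Then x_1' = x_2 and x_2' = -13x_1 + 6x_2.
A = [[0,1],[-13,6]]; det(A-λI) = λ^2 - 6λ + 13.
Eigenvalues λ = 3 ± 2i.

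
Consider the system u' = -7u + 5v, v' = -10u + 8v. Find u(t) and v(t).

u(t) = -C_1e^(-2t) + C_2e^(3t), v(t) = -C_1e^(-2t) + 2C_2e^(3t)

Coefficient matrix A = [[-7, 5], [-10, 8]].
Characteristic polynomial det(A - λI) = λ^2 - λ - 6 = 0.
Eigenvalues λ = -2, 3.
For λ=-2: (A-λI) row 1 is [-5, 5], so an eigenvector is (-1, -1).
For λ=3: (A-λI) row 1 is [-10, 5], so an eigenvector is (1, 2).
General solution: C_1e^(-2t)(-1,-1) + C_2e^(3t)(1,2).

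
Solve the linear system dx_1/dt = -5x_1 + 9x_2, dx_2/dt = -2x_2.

Coefficient matrix A = [[-5, 9], [0, -2]].
Characteristic polynomial det(A - λI) = λ^2 + 7λ + 10 = 0.
Eigenvalues λ = -2, -5.
For λ=-2: (A-λI) row 1 is [-3, 9], so an eigenvector is (3, 1).
For λ=-5: (A-λI) row 1 is [0, 9], so an eigenvector is (-1, 0).
General solution: c_1e^(-2t)(3,1) + c_2e^(-5t)(-1,0).

x_1(t) = 3c_1e^(-2t) - c_2e^(-5t), x_2(t) = c_1e^(-2t)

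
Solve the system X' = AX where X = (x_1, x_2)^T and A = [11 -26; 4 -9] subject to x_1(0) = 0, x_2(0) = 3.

x_1(t) = -39e^(t)sin(2t), x_2(t) = -15e^(t)sin(2t) + 3e^(t)cos(2t)

Coefficient matrix A = [[11, -26], [4, -9]].
Characteristic polynomial det(A - λI) = λ^2 - 2λ + 5 = 0.
Eigenvalues λ = 1 ± 2i (complex conjugate pair).
For λ=1+2i: an eigenvector is (-3,-1) - i(-2,-1) = (-3 + 2i, -1 + i).
A real fundamental pair from Re and Im of e^((1+2i)t)v: X_1 = e^(t)(cos(2t)·(-3,-1) + sin(2t)·(-2,-1)), X_2 = e^(t)(sin(2t)·(-3,-1) - cos(2t)·(-2,-1)).
General solution: C_1X_1 + C_2X_2.
Applying x_1(0)=0, x_2(0)=3 gives C_1=6, C_2=9.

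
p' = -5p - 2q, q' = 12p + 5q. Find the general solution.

Coefficient matrix A = [[-5, -2], [12, 5]].
Characteristic polynomial det(A - λI) = λ^2 - 1 = 0.
Eigenvalues λ = -1, 1.
For λ=-1: (A-λI) row 1 is [-4, -2], so an eigenvector is (-1, 2).
For λ=1: (A-λI) row 1 is [-6, -2], so an eigenvector is (1, -3).
General solution: K_1e^(-t)(-1,2) + K_2e^(t)(1,-3).

p(t) = -K_1e^(-t) + K_2e^(t), q(t) = 2K_1e^(-t) - 3K_2e^(t)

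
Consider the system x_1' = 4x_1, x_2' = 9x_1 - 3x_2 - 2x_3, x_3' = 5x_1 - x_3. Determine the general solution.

x_1(t) = K_2e^(4t), x_2(t) = K_1e^(-3t) + K_2e^(4t) - K_3e^(-t), x_3(t) = K_2e^(4t) + K_3e^(-t)

Coefficient matrix A = [[4, 0, 0], [9, -3, -2], [5, 0, -1]].
det(A - λI) = 0 gives eigenvalues λ = -3, 4, -1.
For λ=-3: eigenvector (0,1,0).
For λ=4: eigenvector (1,1,1).
For λ=-1: eigenvector (0,-1,1).
General solution: K_1e^(-3t)(0,1,0) + K_2e^(4t)(1,1,1) + K_3e^(-t)(0,-1,1).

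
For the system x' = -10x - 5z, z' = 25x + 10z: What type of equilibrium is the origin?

A = [[-10,-5],[25,10]]; det(A-λI) = λ^2 + 25.
λ = 0 ± 5i: zero real part.

center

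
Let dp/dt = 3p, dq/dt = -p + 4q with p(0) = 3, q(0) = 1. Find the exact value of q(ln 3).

-81

A = [[3,0],[-1,4]]; eigenvalues λ = 4, 3.
Eigenvectors: (0,-1) for λ=4, (1,1) for λ=3.
From the initial condition, c_1 = 2, c_2 = 3.
q(ln 3) = (2)(3^4)(-1) + (3)(3^3)(1) = -81.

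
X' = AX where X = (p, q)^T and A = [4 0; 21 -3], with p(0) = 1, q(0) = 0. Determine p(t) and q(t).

p(t) = e^(4t), q(t) = 3e^(4t) - 3e^(-3t)

Coefficient matrix A = [[4, 0], [21, -3]].
Characteristic polynomial det(A - λI) = λ^2 - λ - 12 = 0.
Eigenvalues λ = -3, 4.
For λ=-3: (A-λI) row 1 is [7, 0], so an eigenvector is (0, -1).
For λ=4: (A-λI) row 2 is [21, -7], so an eigenvector is (1, 3).
General solution: C_1e^(-3t)(0,-1) + C_2e^(4t)(1,3).
Applying p(0)=1, q(0)=0 gives C_1=3, C_2=1.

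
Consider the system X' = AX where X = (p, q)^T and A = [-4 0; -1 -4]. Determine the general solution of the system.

Coefficient matrix A = [[-4, 0], [-1, -4]].
Characteristic polynomial det(A - λI) = λ^2 + 8λ + 16 = 0.
Single eigenvalue λ = -4 with algebraic multiplicity 2.
Eigenvector v = (0,-1); generalized eigenvector w with (A-λI)w=v is (1,-2).
General solution: e^(-4t)[K_1·v + K_2·(t·v + w)].

p(t) = K_2e^(-4t), q(t) = -K_1e^(-4t) - K_2te^(-4t) - 2K_2e^(-4t)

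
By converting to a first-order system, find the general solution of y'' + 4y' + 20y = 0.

y(t) = c_1e^(-2t)cos(4t) + c_2e^(-2t)sin(4t)

Let x_1 = y, x_2 = y'. Then x_1' = x_2 and x_2' = -20x_1 - 4x_2.
A = [[0,1],[-20,-4]]; det(A-λI) = λ^2 + 4λ + 20.
Eigenvalues λ = -2 ± 4i.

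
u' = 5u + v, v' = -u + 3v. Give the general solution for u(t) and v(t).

Coefficient matrix A = [[5, 1], [-1, 3]].
Characteristic polynomial det(A - λI) = λ^2 - 8λ + 16 = 0.
Single eigenvalue λ = 4 with algebraic multiplicity 2.
Eigenvector v = (1,-1); generalized eigenvector w with (A-λI)w=v is (-2,3).
General solution: e^(4t)[K_1·v + K_2·(t·v + w)].

u(t) = K_1e^(4t) + K_2te^(4t) - 2K_2e^(4t), v(t) = -K_1e^(4t) - K_2te^(4t) + 3K_2e^(4t)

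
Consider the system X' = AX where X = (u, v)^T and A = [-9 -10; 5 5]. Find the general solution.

u(t) = -c_1e^(-2t)sin(t) + 3c_1e^(-2t)cos(t) + 3c_2e^(-2t)sin(t) + c_2e^(-2t)cos(t), v(t) = c_1e^(-2t)sin(t) - 2c_1e^(-2t)cos(t) - 2c_2e^(-2t)sin(t) - c_2e^(-2t)cos(t)

Coefficient matrix A = [[-9, -10], [5, 5]].
Characteristic polynomial det(A - λI) = λ^2 + 4λ + 5 = 0.
Eigenvalues λ = -2 ± i (complex conjugate pair).
For λ=-2+i: an eigenvector is (3,-2) - i(-1,1) = (3 + i, -2 - i).
A real fundamental pair from Re and Im of e^((-2+i)t)v: X_1 = e^(-2t)(cos(t)·(3,-2) + sin(t)·(-1,1)), X_2 = e^(-2t)(sin(t)·(3,-2) - cos(t)·(-1,1)).
General solution: c_1X_1 + c_2X_2.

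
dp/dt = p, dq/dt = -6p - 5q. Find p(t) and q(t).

Coefficient matrix A = [[1, 0], [-6, -5]].
Characteristic polynomial det(A - λI) = λ^2 + 4λ - 5 = 0.
Eigenvalues λ = 1, -5.
For λ=1: (A-λI) row 2 is [-6, -6], so an eigenvector is (-1, 1).
For λ=-5: (A-λI) row 1 is [6, 0], so an eigenvector is (0, -1).
General solution: c_1e^(t)(-1,1) + c_2e^(-5t)(0,-1).

p(t) = -c_1e^(t), q(t) = c_1e^(t) - c_2e^(-5t)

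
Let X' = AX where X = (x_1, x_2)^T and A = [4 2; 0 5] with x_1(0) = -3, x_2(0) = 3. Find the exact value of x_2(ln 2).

A = [[4,2],[0,5]]; eigenvalues λ = 4, 5.
Eigenvectors: (-1,0) for λ=4, (2,1) for λ=5.
From the initial condition, c_1 = 9, c_2 = 3.
x_2(ln 2) = (9)(2^4)(0) + (3)(2^5)(1) = 96.

96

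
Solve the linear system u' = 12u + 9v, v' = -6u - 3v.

u(t) = K_1e^(3t) - 3K_2e^(6t), v(t) = -K_1e^(3t) + 2K_2e^(6t)

Coefficient matrix A = [[12, 9], [-6, -3]].
Characteristic polynomial det(A - λI) = λ^2 - 9λ + 18 = 0.
Eigenvalues λ = 3, 6.
For λ=3: (A-λI) row 1 is [9, 9], so an eigenvector is (1, -1).
For λ=6: (A-λI) row 1 is [6, 9], so an eigenvector is (-3, 2).
General solution: K_1e^(3t)(1,-1) + K_2e^(6t)(-3,2).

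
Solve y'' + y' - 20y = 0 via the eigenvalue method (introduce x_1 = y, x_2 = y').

y(t) = C_1e^(4t) + C_2e^(-5t)

Let x_1 = y, x_2 = y'. Then x_1' = x_2 and x_2' = 20x_1 - x_2.
A = [[0,1],[20,-1]]; det(A-λI) = λ^2 + λ - 20.
Eigenvalues λ = 4, -5 with eigenvectors (1,4), (1,-5).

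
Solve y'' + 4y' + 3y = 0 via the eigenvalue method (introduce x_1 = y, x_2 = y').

Let x_1 = y, x_2 = y'. Then x_1' = x_2 and x_2' = -3x_1 - 4x_2.
A = [[0,1],[-3,-4]]; det(A-λI) = λ^2 + 4λ + 3.
Eigenvalues λ = -1, -3 with eigenvectors (1,-1), (1,-3).

y(t) = K_1e^(-t) + K_2e^(-3t)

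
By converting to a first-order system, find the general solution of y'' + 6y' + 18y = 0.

y(t) = c_1e^(-3t)cos(3t) + c_2e^(-3t)sin(3t)

Let x_1 = y, x_2 = y'. Then x_1' = x_2 and x_2' = -18x_1 - 6x_2.
A = [[0,1],[-18,-6]]; det(A-λI) = λ^2 + 6λ + 18.
Eigenvalues λ = -3 ± 3i.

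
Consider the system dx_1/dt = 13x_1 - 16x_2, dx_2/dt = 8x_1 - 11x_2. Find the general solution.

Coefficient matrix A = [[13, -16], [8, -11]].
Characteristic polynomial det(A - λI) = λ^2 - 2λ - 15 = 0.
Eigenvalues λ = 5, -3.
For λ=5: (A-λI) row 1 is [8, -16], so an eigenvector is (2, 1).
For λ=-3: (A-λI) row 1 is [16, -16], so an eigenvector is (-1, -1).
General solution: c_1e^(5t)(2,1) + c_2e^(-3t)(-1,-1).

x_1(t) = 2c_1e^(5t) - c_2e^(-3t), x_2(t) = c_1e^(5t) - c_2e^(-3t)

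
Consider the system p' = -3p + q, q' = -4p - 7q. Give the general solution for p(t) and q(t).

p(t) = C_1e^(-5t) + C_2te^(-5t), q(t) = -2C_1e^(-5t) - 2C_2te^(-5t) + C_2e^(-5t)

Coefficient matrix A = [[-3, 1], [-4, -7]].
Characteristic polynomial det(A - λI) = λ^2 + 10λ + 25 = 0.
Single eigenvalue λ = -5 with algebraic multiplicity 2.
Eigenvector v = (1,-2); generalized eigenvector w with (A-λI)w=v is (0,1).
General solution: e^(-5t)[C_1·v + C_2·(t·v + w)].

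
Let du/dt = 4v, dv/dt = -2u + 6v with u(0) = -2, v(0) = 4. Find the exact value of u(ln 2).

A = [[0,4],[-2,6]]; eigenvalues λ = 4, 2.
Eigenvectors: (-1,-1) for λ=4, (2,1) for λ=2.
From the initial condition, c_1 = -10, c_2 = -6.
u(ln 2) = (-10)(2^4)(-1) + (-6)(2^2)(2) = 112.

112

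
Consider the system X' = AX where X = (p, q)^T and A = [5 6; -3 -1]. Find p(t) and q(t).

p(t) = -K_1e^(2t)sin(3t) - K_1e^(2t)cos(3t) - K_2e^(2t)sin(3t) + K_2e^(2t)cos(3t), q(t) = K_1e^(2t)sin(3t) - K_2e^(2t)cos(3t)

Coefficient matrix A = [[5, 6], [-3, -1]].
Characteristic polynomial det(A - λI) = λ^2 - 4λ + 13 = 0.
Eigenvalues λ = 2 ± 3i (complex conjugate pair).
For λ=2+3i: an eigenvector is (-1,0) - i(-1,1) = (-1 + i, 0 - i).
A real fundamental pair from Re and Im of e^((2+3i)t)v: X_1 = e^(2t)(cos(3t)·(-1,0) + sin(3t)·(-1,1)), X_2 = e^(2t)(sin(3t)·(-1,0) - cos(3t)·(-1,1)).
General solution: K_1X_1 + K_2X_2.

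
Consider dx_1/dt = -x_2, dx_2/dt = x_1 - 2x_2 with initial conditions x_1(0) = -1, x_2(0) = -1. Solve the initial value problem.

x_1(t) = -e^(-t), x_2(t) = -e^(-t)

Coefficient matrix A = [[0, -1], [1, -2]].
Characteristic polynomial det(A - λI) = λ^2 + 2λ + 1 = 0.
Single eigenvalue λ = -1 with algebraic multiplicity 2.
Eigenvector v = (1,1); generalized eigenvector w with (A-λI)w=v is (0,-1).
General solution: e^(-t)[C_1·v + C_2·(t·v + w)].
Applying x_1(0)=-1, x_2(0)=-1 gives C_1=-1, C_2=0.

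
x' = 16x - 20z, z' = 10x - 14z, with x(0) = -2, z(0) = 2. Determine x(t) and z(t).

Coefficient matrix A = [[16, -20], [10, -14]].
Characteristic polynomial det(A - λI) = λ^2 - 2λ - 24 = 0.
Eigenvalues λ = 6, -4.
For λ=6: (A-λI) row 1 is [10, -20], so an eigenvector is (-2, -1).
For λ=-4: (A-λI) row 1 is [20, -20], so an eigenvector is (1, 1).
General solution: C_1e^(6t)(-2,-1) + C_2e^(-4t)(1,1).
Applying x(0)=-2, z(0)=2 gives C_1=4, C_2=6.

x(t) = -8e^(6t) + 6e^(-4t), z(t) = -4e^(6t) + 6e^(-4t)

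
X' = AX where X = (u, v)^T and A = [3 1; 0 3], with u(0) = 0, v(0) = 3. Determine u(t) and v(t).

Coefficient matrix A = [[3, 1], [0, 3]].
Characteristic polynomial det(A - λI) = λ^2 - 6λ + 9 = 0.
Single eigenvalue λ = 3 with algebraic multiplicity 2.
Eigenvector v = (-1,0); generalized eigenvector w with (A-λI)w=v is (1,-1).
General solution: e^(3t)[K_1·v + K_2·(t·v + w)].
Applying u(0)=0, v(0)=3 gives K_1=-3, K_2=-3.

u(t) = 3te^(3t), v(t) = 3e^(3t)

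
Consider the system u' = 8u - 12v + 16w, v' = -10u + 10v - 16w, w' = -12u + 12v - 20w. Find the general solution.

u(t) = 2c_1e^(-2t) - 2c_2e^(-4t) - c_3e^(4t), v(t) = -c_1e^(-2t) + 2c_2e^(-4t) + c_3e^(4t), w(t) = -2c_1e^(-2t) + 3c_2e^(-4t) + c_3e^(4t)

Coefficient matrix A = [[8, -12, 16], [-10, 10, -16], [-12, 12, -20]].
det(A - λI) = 0 gives eigenvalues λ = -2, -4, 4.
For λ=-2: eigenvector (2,-1,-2).
For λ=-4: eigenvector (-2,2,3).
For λ=4: eigenvector (-1,1,1).
General solution: c_1e^(-2t)(2,-1,-2) + c_2e^(-4t)(-2,2,3) + c_3e^(4t)(-1,1,1).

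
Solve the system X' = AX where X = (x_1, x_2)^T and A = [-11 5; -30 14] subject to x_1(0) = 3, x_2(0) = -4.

Coefficient matrix A = [[-11, 5], [-30, 14]].
Characteristic polynomial det(A - λI) = λ^2 - 3λ - 4 = 0.
Eigenvalues λ = 4, -1.
For λ=4: (A-λI) row 1 is [-15, 5], so an eigenvector is (-1, -3).
For λ=-1: (A-λI) row 1 is [-10, 5], so an eigenvector is (-1, -2).
General solution: c_1e^(4t)(-1,-3) + c_2e^(-t)(-1,-2).
Applying x_1(0)=3, x_2(0)=-4 gives c_1=10, c_2=-13.

x_1(t) = -10e^(4t) + 13e^(-t), x_2(t) = -30e^(4t) + 26e^(-t)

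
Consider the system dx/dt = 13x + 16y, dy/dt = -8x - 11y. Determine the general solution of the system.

x(t) = K_1e^(-3t) - 2K_2e^(5t), y(t) = -K_1e^(-3t) + K_2e^(5t)

Coefficient matrix A = [[13, 16], [-8, -11]].
Characteristic polynomial det(A - λI) = λ^2 - 2λ - 15 = 0.
Eigenvalues λ = -3, 5.
For λ=-3: (A-λI) row 1 is [16, 16], so an eigenvector is (1, -1).
For λ=5: (A-λI) row 1 is [8, 16], so an eigenvector is (-2, 1).
General solution: K_1e^(-3t)(1,-1) + K_2e^(5t)(-2,1).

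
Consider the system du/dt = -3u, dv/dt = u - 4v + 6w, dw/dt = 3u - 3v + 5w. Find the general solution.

Coefficient matrix A = [[-3, 0, 0], [1, -4, 6], [3, -3, 5]].
det(A - λI) = 0 gives eigenvalues λ = -1, 2, -3.
For λ=-1: eigenvector (0,2,1).
For λ=2: eigenvector (0,-1,-1).
For λ=-3: eigenvector (1,1,0).
General solution: C_1e^(-t)(0,2,1) + C_2e^(2t)(0,-1,-1) + C_3e^(-3t)(1,1,0).

u(t) = C_3e^(-3t), v(t) = 2C_1e^(-t) - C_2e^(2t) + C_3e^(-3t), w(t) = C_1e^(-t) - C_2e^(2t)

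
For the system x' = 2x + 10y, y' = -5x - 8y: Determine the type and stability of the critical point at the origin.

A = [[2,10],[-5,-8]]; det(A-λI) = λ^2 + 6λ + 34.
λ = -3 ± 5i: negative real part.

stable spiral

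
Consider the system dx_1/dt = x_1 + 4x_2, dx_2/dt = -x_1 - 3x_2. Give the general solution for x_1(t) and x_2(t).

x_1(t) = -2C_1e^(-t) - 2C_2te^(-t) + 3C_2e^(-t), x_2(t) = C_1e^(-t) + C_2te^(-t) - 2C_2e^(-t)

Coefficient matrix A = [[1, 4], [-1, -3]].
Characteristic polynomial det(A - λI) = λ^2 + 2λ + 1 = 0.
Single eigenvalue λ = -1 with algebraic multiplicity 2.
Eigenvector v = (-2,1); generalized eigenvector w with (A-λI)w=v is (3,-2).
General solution: e^(-t)[C_1·v + C_2·(t·v + w)].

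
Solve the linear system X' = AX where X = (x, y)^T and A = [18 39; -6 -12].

x(t) = 2c_1e^(3t)sin(3t) + 3c_1e^(3t)cos(3t) + 3c_2e^(3t)sin(3t) - 2c_2e^(3t)cos(3t), y(t) = -c_1e^(3t)sin(3t) - c_1e^(3t)cos(3t) - c_2e^(3t)sin(3t) + c_2e^(3t)cos(3t)

Coefficient matrix A = [[18, 39], [-6, -12]].
Characteristic polynomial det(A - λI) = λ^2 - 6λ + 18 = 0.
Eigenvalues λ = 3 ± 3i (complex conjugate pair).
For λ=3+3i: an eigenvector is (3,-1) - i(2,-1) = (3 - 2i, -1 + i).
A real fundamental pair from Re and Im of e^((3+3i)t)v: X_1 = e^(3t)(cos(3t)·(3,-1) + sin(3t)·(2,-1)), X_2 = e^(3t)(sin(3t)·(3,-1) - cos(3t)·(2,-1)).
General solution: c_1X_1 + c_2X_2.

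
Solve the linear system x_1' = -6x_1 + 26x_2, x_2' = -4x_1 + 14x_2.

x_1(t) = -2C_1e^(4t)sin(2t) + 3C_1e^(4t)cos(2t) + 3C_2e^(4t)sin(2t) + 2C_2e^(4t)cos(2t), x_2(t) = -C_1e^(4t)sin(2t) + C_1e^(4t)cos(2t) + C_2e^(4t)sin(2t) + C_2e^(4t)cos(2t)

Coefficient matrix A = [[-6, 26], [-4, 14]].
Characteristic polynomial det(A - λI) = λ^2 - 8λ + 20 = 0.
Eigenvalues λ = 4 ± 2i (complex conjugate pair).
For λ=4+2i: an eigenvector is (3,1) - i(-2,-1) = (3 + 2i, 1 + i).
A real fundamental pair from Re and Im of e^((4+2i)t)v: X_1 = e^(4t)(cos(2t)·(3,1) + sin(2t)·(-2,-1)), X_2 = e^(4t)(sin(2t)·(3,1) - cos(2t)·(-2,-1)).
General solution: C_1X_1 + C_2X_2.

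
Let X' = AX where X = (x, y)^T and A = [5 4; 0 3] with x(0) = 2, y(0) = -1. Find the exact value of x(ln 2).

16

A = [[5,4],[0,3]]; eigenvalues λ = 3, 5.
Eigenvectors: (-2,1) for λ=3, (-1,0) for λ=5.
From the initial condition, c_1 = -1, c_2 = 0.
x(ln 2) = (-1)(2^3)(-2) + (0)(2^5)(-1) = 16.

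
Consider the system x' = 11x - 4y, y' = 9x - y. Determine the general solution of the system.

x(t) = -2K_1e^(5t) - 2K_2te^(5t) - K_2e^(5t), y(t) = -3K_1e^(5t) - 3K_2te^(5t) - K_2e^(5t)

Coefficient matrix A = [[11, -4], [9, -1]].
Characteristic polynomial det(A - λI) = λ^2 - 10λ + 25 = 0.
Single eigenvalue λ = 5 with algebraic multiplicity 2.
Eigenvector v = (-2,-3); generalized eigenvector w with (A-λI)w=v is (-1,-1).
General solution: e^(5t)[K_1·v + K_2·(t·v + w)].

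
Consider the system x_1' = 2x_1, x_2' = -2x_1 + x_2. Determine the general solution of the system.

Coefficient matrix A = [[2, 0], [-2, 1]].
Characteristic polynomial det(A - λI) = λ^2 - 3λ + 2 = 0.
Eigenvalues λ = 1, 2.
For λ=1: (A-λI) row 1 is [1, 0], so an eigenvector is (0, 1).
For λ=2: (A-λI) row 2 is [-2, -1], so an eigenvector is (1, -2).
General solution: K_1e^(t)(0,1) + K_2e^(2t)(1,-2).

x_1(t) = K_2e^(2t), x_2(t) = K_1e^(t) - 2K_2e^(2t)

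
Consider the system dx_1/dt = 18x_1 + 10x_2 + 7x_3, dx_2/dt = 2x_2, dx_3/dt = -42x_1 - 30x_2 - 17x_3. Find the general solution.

x_1(t) = C_1e^(4t) + 2C_2e^(2t) - C_3e^(-3t), x_2(t) = C_2e^(2t), x_3(t) = -2C_1e^(4t) - 6C_2e^(2t) + 3C_3e^(-3t)

Coefficient matrix A = [[18, 10, 7], [0, 2, 0], [-42, -30, -17]].
det(A - λI) = 0 gives eigenvalues λ = 4, 2, -3.
For λ=4: eigenvector (1,0,-2).
For λ=2: eigenvector (2,1,-6).
For λ=-3: eigenvector (-1,0,3).
General solution: C_1e^(4t)(1,0,-2) + C_2e^(2t)(2,1,-6) + C_3e^(-3t)(-1,0,3).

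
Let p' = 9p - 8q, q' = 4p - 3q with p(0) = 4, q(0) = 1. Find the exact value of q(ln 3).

723

A = [[9,-8],[4,-3]]; eigenvalues λ = 5, 1.
Eigenvectors: (-2,-1) for λ=5, (1,1) for λ=1.
From the initial condition, c_1 = -3, c_2 = -2.
q(ln 3) = (-3)(3^5)(-1) + (-2)(3^1)(1) = 723.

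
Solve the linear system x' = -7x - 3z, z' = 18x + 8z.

x(t) = -K_1e^(-t) + K_2e^(2t), z(t) = 2K_1e^(-t) - 3K_2e^(2t)

Coefficient matrix A = [[-7, -3], [18, 8]].
Characteristic polynomial det(A - λI) = λ^2 - λ - 2 = 0.
Eigenvalues λ = -1, 2.
For λ=-1: (A-λI) row 1 is [-6, -3], so an eigenvector is (-1, 2).
For λ=2: (A-λI) row 1 is [-9, -3], so an eigenvector is (1, -3).
General solution: K_1e^(-t)(-1,2) + K_2e^(2t)(1,-3).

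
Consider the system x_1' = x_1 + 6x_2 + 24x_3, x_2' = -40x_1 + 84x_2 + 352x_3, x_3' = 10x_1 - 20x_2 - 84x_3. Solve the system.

x_1(t) = 2K_2e^(4t) + K_3e^(t), x_2(t) = -4K_1e^(-4t) + K_2e^(4t) - 8K_3e^(t), x_3(t) = K_1e^(-4t) + 2K_3e^(t)

Coefficient matrix A = [[1, 6, 24], [-40, 84, 352], [10, -20, -84]].
det(A - λI) = 0 gives eigenvalues λ = -4, 4, 1.
For λ=-4: eigenvector (0,-4,1).
For λ=4: eigenvector (2,1,0).
For λ=1: eigenvector (1,-8,2).
General solution: K_1e^(-4t)(0,-4,1) + K_2e^(4t)(2,1,0) + K_3e^(t)(1,-8,2).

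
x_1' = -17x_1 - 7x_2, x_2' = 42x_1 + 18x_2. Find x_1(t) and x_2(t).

Coefficient matrix A = [[-17, -7], [42, 18]].
Characteristic polynomial det(A - λI) = λ^2 - λ - 12 = 0.
Eigenvalues λ = 4, -3.
For λ=4: (A-λI) row 1 is [-21, -7], so an eigenvector is (-1, 3).
For λ=-3: (A-λI) row 1 is [-14, -7], so an eigenvector is (1, -2).
General solution: K_1e^(4t)(-1,3) + K_2e^(-3t)(1,-2).

x_1(t) = -K_1e^(4t) + K_2e^(-3t), x_2(t) = 3K_1e^(4t) - 2K_2e^(-3t)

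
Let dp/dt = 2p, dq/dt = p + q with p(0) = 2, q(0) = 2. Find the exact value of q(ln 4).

32

A = [[2,0],[1,1]]; eigenvalues λ = 2, 1.
Eigenvectors: (1,1) for λ=2, (0,-1) for λ=1.
From the initial condition, c_1 = 2, c_2 = 0.
q(ln 4) = (2)(4^2)(1) + (0)(4^1)(-1) = 32.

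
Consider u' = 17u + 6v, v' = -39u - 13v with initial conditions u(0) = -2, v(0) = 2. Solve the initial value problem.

Coefficient matrix A = [[17, 6], [-39, -13]].
Characteristic polynomial det(A - λI) = λ^2 - 4λ + 13 = 0.
Eigenvalues λ = 2 ± 3i (complex conjugate pair).
For λ=2+3i: an eigenvector is (-1,3) - i(1,-2) = (-1 - i, 3 + 2i).
A real fundamental pair from Re and Im of e^((2+3i)t)v: X_1 = e^(2t)(cos(3t)·(-1,3) + sin(3t)·(1,-2)), X_2 = e^(2t)(sin(3t)·(-1,3) - cos(3t)·(1,-2)).
General solution: c_1X_1 + c_2X_2.
Applying u(0)=-2, v(0)=2 gives c_1=-2, c_2=4.

u(t) = -6e^(2t)sin(3t) - 2e^(2t)cos(3t), v(t) = 16e^(2t)sin(3t) + 2e^(2t)cos(3t)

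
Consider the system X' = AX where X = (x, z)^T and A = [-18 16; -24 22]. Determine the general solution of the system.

x(t) = -2c_1e^(6t) + c_2e^(-2t), z(t) = -3c_1e^(6t) + c_2e^(-2t)

Coefficient matrix A = [[-18, 16], [-24, 22]].
Characteristic polynomial det(A - λI) = λ^2 - 4λ - 12 = 0.
Eigenvalues λ = 6, -2.
For λ=6: (A-λI) row 1 is [-24, 16], so an eigenvector is (-2, -3).
For λ=-2: (A-λI) row 1 is [-16, 16], so an eigenvector is (1, 1).
General solution: c_1e^(6t)(-2,-3) + c_2e^(-2t)(1,1).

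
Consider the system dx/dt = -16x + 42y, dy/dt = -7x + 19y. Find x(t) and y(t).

Coefficient matrix A = [[-16, 42], [-7, 19]].
Characteristic polynomial det(A - λI) = λ^2 - 3λ - 10 = 0.
Eigenvalues λ = -2, 5.
For λ=-2: (A-λI) row 1 is [-14, 42], so an eigenvector is (3, 1).
For λ=5: (A-λI) row 1 is [-21, 42], so an eigenvector is (-2, -1).
General solution: C_1e^(-2t)(3,1) + C_2e^(5t)(-2,-1).

x(t) = 3C_1e^(-2t) - 2C_2e^(5t), y(t) = C_1e^(-2t) - C_2e^(5t)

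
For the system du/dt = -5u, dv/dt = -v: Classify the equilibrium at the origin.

A = [[-5,0],[0,-1]]; det(A-λI) = λ^2 + 6λ + 5.
λ = -1, -5: both negative.

stable node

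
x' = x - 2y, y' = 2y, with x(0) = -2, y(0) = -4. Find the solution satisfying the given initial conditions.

Coefficient matrix A = [[1, -2], [0, 2]].
Characteristic polynomial det(A - λI) = λ^2 - 3λ + 2 = 0.
Eigenvalues λ = 1, 2.
For λ=1: (A-λI) row 1 is [0, -2], so an eigenvector is (-1, 0).
For λ=2: (A-λI) row 1 is [-1, -2], so an eigenvector is (2, -1).
General solution: K_1e^(t)(-1,0) + K_2e^(2t)(2,-1).
Applying x(0)=-2, y(0)=-4 gives K_1=10, K_2=4.

x(t) = 8e^(2t) - 10e^(t), y(t) = -4e^(2t)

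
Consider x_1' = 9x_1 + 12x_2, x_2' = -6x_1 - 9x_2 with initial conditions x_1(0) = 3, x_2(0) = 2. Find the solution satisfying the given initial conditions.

Coefficient matrix A = [[9, 12], [-6, -9]].
Characteristic polynomial det(A - λI) = λ^2 - 9 = 0.
Eigenvalues λ = -3, 3.
For λ=-3: (A-λI) row 1 is [12, 12], so an eigenvector is (-1, 1).
For λ=3: (A-λI) row 1 is [6, 12], so an eigenvector is (2, -1).
General solution: C_1e^(-3t)(-1,1) + C_2e^(3t)(2,-1).
Applying x_1(0)=3, x_2(0)=2 gives C_1=7, C_2=5.

x_1(t) = 10e^(3t) - 7e^(-3t), x_2(t) = -5e^(3t) + 7e^(-3t)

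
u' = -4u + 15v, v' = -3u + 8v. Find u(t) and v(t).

u(t) = -C_1e^(2t)sin(3t) - 2C_1e^(2t)cos(3t) - 2C_2e^(2t)sin(3t) + C_2e^(2t)cos(3t), v(t) = -C_1e^(2t)cos(3t) - C_2e^(2t)sin(3t)

Coefficient matrix A = [[-4, 15], [-3, 8]].
Characteristic polynomial det(A - λI) = λ^2 - 4λ + 13 = 0.
Eigenvalues λ = 2 ± 3i (complex conjugate pair).
For λ=2+3i: an eigenvector is (-2,-1) - i(-1,0) = (-2 + i, -1).
A real fundamental pair from Re and Im of e^((2+3i)t)v: X_1 = e^(2t)(cos(3t)·(-2,-1) + sin(3t)·(-1,0)), X_2 = e^(2t)(sin(3t)·(-2,-1) - cos(3t)·(-1,0)).
General solution: C_1X_1 + C_2X_2.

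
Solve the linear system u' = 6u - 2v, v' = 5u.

Coefficient matrix A = [[6, -2], [5, 0]].
Characteristic polynomial det(A - λI) = λ^2 - 6λ + 10 = 0.
Eigenvalues λ = 3 ± i (complex conjugate pair).
For λ=3+i: an eigenvector is (-1,-2) - i(1,1) = (-1 - i, -2 - i).
A real fundamental pair from Re and Im of e^((3+i)t)v: X_1 = e^(3t)(cos(t)·(-1,-2) + sin(t)·(1,1)), X_2 = e^(3t)(sin(t)·(-1,-2) - cos(t)·(1,1)).
General solution: c_1X_1 + c_2X_2.

u(t) = c_1e^(3t)sin(t) - c_1e^(3t)cos(t) - c_2e^(3t)sin(t) - c_2e^(3t)cos(t), v(t) = c_1e^(3t)sin(t) - 2c_1e^(3t)cos(t) - 2c_2e^(3t)sin(t) - c_2e^(3t)cos(t)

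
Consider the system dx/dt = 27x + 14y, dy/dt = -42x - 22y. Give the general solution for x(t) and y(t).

Coefficient matrix A = [[27, 14], [-42, -22]].
Characteristic polynomial det(A - λI) = λ^2 - 5λ - 6 = 0.
Eigenvalues λ = -1, 6.
For λ=-1: (A-λI) row 1 is [28, 14], so an eigenvector is (1, -2).
For λ=6: (A-λI) row 1 is [21, 14], so an eigenvector is (2, -3).
General solution: c_1e^(-t)(1,-2) + c_2e^(6t)(2,-3).

x(t) = c_1e^(-t) + 2c_2e^(6t), y(t) = -2c_1e^(-t) - 3c_2e^(6t)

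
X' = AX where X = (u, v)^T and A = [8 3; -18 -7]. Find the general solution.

u(t) = K_1e^(-t) + K_2e^(2t), v(t) = -3K_1e^(-t) - 2K_2e^(2t)

Coefficient matrix A = [[8, 3], [-18, -7]].
Characteristic polynomial det(A - λI) = λ^2 - λ - 2 = 0.
Eigenvalues λ = -1, 2.
For λ=-1: (A-λI) row 1 is [9, 3], so an eigenvector is (1, -3).
For λ=2: (A-λI) row 1 is [6, 3], so an eigenvector is (1, -2).
General solution: K_1e^(-t)(1,-3) + K_2e^(2t)(1,-2).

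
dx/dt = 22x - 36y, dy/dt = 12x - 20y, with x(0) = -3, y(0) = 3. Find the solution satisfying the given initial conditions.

Coefficient matrix A = [[22, -36], [12, -20]].
Characteristic polynomial det(A - λI) = λ^2 - 2λ - 8 = 0.
Eigenvalues λ = -2, 4.
For λ=-2: (A-λI) row 1 is [24, -36], so an eigenvector is (3, 2).
For λ=4: (A-λI) row 1 is [18, -36], so an eigenvector is (-2, -1).
General solution: K_1e^(-2t)(3,2) + K_2e^(4t)(-2,-1).
Applying x(0)=-3, y(0)=3 gives K_1=9, K_2=15.

x(t) = -30e^(4t) + 27e^(-2t), y(t) = -15e^(4t) + 18e^(-2t)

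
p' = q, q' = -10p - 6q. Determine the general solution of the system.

p(t) = C_1e^(-3t)sin(t) - C_2e^(-3t)cos(t), q(t) = -3C_1e^(-3t)sin(t) + C_1e^(-3t)cos(t) + C_2e^(-3t)sin(t) + 3C_2e^(-3t)cos(t)

Coefficient matrix A = [[0, 1], [-10, -6]].
Characteristic polynomial det(A - λI) = λ^2 + 6λ + 10 = 0.
Eigenvalues λ = -3 ± i (complex conjugate pair).
For λ=-3+i: an eigenvector is (0,1) - i(1,-3) = (0 - i, 1 + 3i).
A real fundamental pair from Re and Im of e^((-3+i)t)v: X_1 = e^(-3t)(cos(t)·(0,1) + sin(t)·(1,-3)), X_2 = e^(-3t)(sin(t)·(0,1) - cos(t)·(1,-3)).
General solution: C_1X_1 + C_2X_2.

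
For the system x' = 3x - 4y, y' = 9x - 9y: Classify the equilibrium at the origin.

stable improper node

A = [[3,-4],[9,-9]]; det(A-λI) = λ^2 + 6λ + 9.
repeated λ = -3 with a single eigenvector.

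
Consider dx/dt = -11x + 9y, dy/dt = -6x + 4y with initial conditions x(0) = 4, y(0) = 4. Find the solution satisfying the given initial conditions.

Coefficient matrix A = [[-11, 9], [-6, 4]].
Characteristic polynomial det(A - λI) = λ^2 + 7λ + 10 = 0.
Eigenvalues λ = -2, -5.
For λ=-2: (A-λI) row 1 is [-9, 9], so an eigenvector is (1, 1).
For λ=-5: (A-λI) row 1 is [-6, 9], so an eigenvector is (3, 2).
General solution: c_1e^(-2t)(1,1) + c_2e^(-5t)(3,2).
Applying x(0)=4, y(0)=4 gives c_1=4, c_2=0.

x(t) = 4e^(-2t), y(t) = 4e^(-2t)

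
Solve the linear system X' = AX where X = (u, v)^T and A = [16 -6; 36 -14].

Coefficient matrix A = [[16, -6], [36, -14]].
Characteristic polynomial det(A - λI) = λ^2 - 2λ - 8 = 0.
Eigenvalues λ = -2, 4.
For λ=-2: (A-λI) row 1 is [18, -6], so an eigenvector is (1, 3).
For λ=4: (A-λI) row 1 is [12, -6], so an eigenvector is (-1, -2).
General solution: K_1e^(-2t)(1,3) + K_2e^(4t)(-1,-2).

u(t) = K_1e^(-2t) - K_2e^(4t), v(t) = 3K_1e^(-2t) - 2K_2e^(4t)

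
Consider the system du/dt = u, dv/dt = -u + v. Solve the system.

Coefficient matrix A = [[1, 0], [-1, 1]].
Characteristic polynomial det(A - λI) = λ^2 - 2λ + 1 = 0.
Single eigenvalue λ = 1 with algebraic multiplicity 2.
Eigenvector v = (0,1); generalized eigenvector w with (A-λI)w=v is (-1,1).
General solution: e^(t)[K_1·v + K_2·(t·v + w)].

u(t) = -K_2e^(t), v(t) = K_1e^(t) + K_2te^(t) + K_2e^(t)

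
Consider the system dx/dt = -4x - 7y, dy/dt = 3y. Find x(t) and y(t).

Coefficient matrix A = [[-4, -7], [0, 3]].
Characteristic polynomial det(A - λI) = λ^2 + λ - 12 = 0.
Eigenvalues λ = 3, -4.
For λ=3: (A-λI) row 1 is [-7, -7], so an eigenvector is (-1, 1).
For λ=-4: (A-λI) row 1 is [0, -7], so an eigenvector is (1, 0).
General solution: C_1e^(3t)(-1,1) + C_2e^(-4t)(1,0).

x(t) = -C_1e^(3t) + C_2e^(-4t), y(t) = C_1e^(3t)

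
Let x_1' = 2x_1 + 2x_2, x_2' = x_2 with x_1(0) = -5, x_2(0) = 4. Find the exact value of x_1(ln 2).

-4

A = [[2,2],[0,1]]; eigenvalues λ = 1, 2.
Eigenvectors: (-2,1) for λ=1, (-1,0) for λ=2.
From the initial condition, c_1 = 4, c_2 = -3.
x_1(ln 2) = (4)(2^1)(-2) + (-3)(2^2)(-1) = -4.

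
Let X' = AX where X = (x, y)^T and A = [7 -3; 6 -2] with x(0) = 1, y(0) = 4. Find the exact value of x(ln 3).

-153

A = [[7,-3],[6,-2]]; eigenvalues λ = 1, 4.
Eigenvectors: (-1,-2) for λ=1, (1,1) for λ=4.
From the initial condition, c_1 = -3, c_2 = -2.
x(ln 3) = (-3)(3^1)(-1) + (-2)(3^4)(1) = -153.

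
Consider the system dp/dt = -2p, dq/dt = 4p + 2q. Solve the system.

p(t) = -K_2e^(-2t), q(t) = K_1e^(2t) + K_2e^(-2t)

Coefficient matrix A = [[-2, 0], [4, 2]].
Characteristic polynomial det(A - λI) = λ^2 - 4 = 0.
Eigenvalues λ = 2, -2.
For λ=2: (A-λI) row 1 is [-4, 0], so an eigenvector is (0, 1).
For λ=-2: (A-λI) row 2 is [4, 4], so an eigenvector is (-1, 1).
General solution: K_1e^(2t)(0,1) + K_2e^(-2t)(-1,1).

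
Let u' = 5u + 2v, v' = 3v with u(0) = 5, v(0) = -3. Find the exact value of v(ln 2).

A = [[5,2],[0,3]]; eigenvalues λ = 5, 3.
Eigenvectors: (1,0) for λ=5, (1,-1) for λ=3.
From the initial condition, c_1 = 2, c_2 = 3.
v(ln 2) = (2)(2^5)(0) + (3)(2^3)(-1) = -24.

-24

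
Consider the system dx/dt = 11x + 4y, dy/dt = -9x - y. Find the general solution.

Coefficient matrix A = [[11, 4], [-9, -1]].
Characteristic polynomial det(A - λI) = λ^2 - 10λ + 25 = 0.
Single eigenvalue λ = 5 with algebraic multiplicity 2.
Eigenvector v = (-2,3); generalized eigenvector w with (A-λI)w=v is (-1,1).
General solution: e^(5t)[C_1·v + C_2·(t·v + w)].

x(t) = -2C_1e^(5t) - 2C_2te^(5t) - C_2e^(5t), y(t) = 3C_1e^(5t) + 3C_2te^(5t) + C_2e^(5t)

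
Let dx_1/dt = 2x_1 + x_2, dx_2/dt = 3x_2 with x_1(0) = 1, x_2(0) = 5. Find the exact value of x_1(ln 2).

A = [[2,1],[0,3]]; eigenvalues λ = 2, 3.
Eigenvectors: (1,0) for λ=2, (-1,-1) for λ=3.
From the initial condition, c_1 = -4, c_2 = -5.
x_1(ln 2) = (-4)(2^2)(1) + (-5)(2^3)(-1) = 24.

24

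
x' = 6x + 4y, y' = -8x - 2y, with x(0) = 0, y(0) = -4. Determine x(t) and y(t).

Coefficient matrix A = [[6, 4], [-8, -2]].
Characteristic polynomial det(A - λI) = λ^2 - 4λ + 20 = 0.
Eigenvalues λ = 2 ± 4i (complex conjugate pair).
For λ=2+4i: an eigenvector is (1,-1) - i(0,-1) = (1, -1 + i).
A real fundamental pair from Re and Im of e^((2+4i)t)v: X_1 = e^(2t)(cos(4t)·(1,-1) + sin(4t)·(0,-1)), X_2 = e^(2t)(sin(4t)·(1,-1) - cos(4t)·(0,-1)).
General solution: K_1X_1 + K_2X_2.
Applying x(0)=0, y(0)=-4 gives K_1=0, K_2=-4.

x(t) = -4e^(2t)sin(4t), y(t) = 4e^(2t)sin(4t) - 4e^(2t)cos(4t)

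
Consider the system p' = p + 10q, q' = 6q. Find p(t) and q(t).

p(t) = -2K_1e^(6t) + K_2e^(t), q(t) = -K_1e^(6t)

Coefficient matrix A = [[1, 10], [0, 6]].
Characteristic polynomial det(A - λI) = λ^2 - 7λ + 6 = 0.
Eigenvalues λ = 6, 1.
For λ=6: (A-λI) row 1 is [-5, 10], so an eigenvector is (-2, -1).
For λ=1: (A-λI) row 1 is [0, 10], so an eigenvector is (1, 0).
General solution: K_1e^(6t)(-2,-1) + K_2e^(t)(1,0).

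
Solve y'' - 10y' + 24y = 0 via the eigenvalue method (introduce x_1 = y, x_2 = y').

Let x_1 = y, x_2 = y'. Then x_1' = x_2 and x_2' = -24x_1 + 10x_2.
A = [[0,1],[-24,10]]; det(A-λI) = λ^2 - 10λ + 24.
Eigenvalues λ = 4, 6 with eigenvectors (1,4), (1,6).

y(t) = c_1e^(4t) + c_2e^(6t)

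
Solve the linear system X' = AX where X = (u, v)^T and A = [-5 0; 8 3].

Coefficient matrix A = [[-5, 0], [8, 3]].
Characteristic polynomial det(A - λI) = λ^2 + 2λ - 15 = 0.
Eigenvalues λ = -5, 3.
For λ=-5: (A-λI) row 2 is [8, 8], so an eigenvector is (-1, 1).
For λ=3: (A-λI) row 1 is [-8, 0], so an eigenvector is (0, -1).
General solution: C_1e^(-5t)(-1,1) + C_2e^(3t)(0,-1).

u(t) = -C_1e^(-5t), v(t) = C_1e^(-5t) - C_2e^(3t)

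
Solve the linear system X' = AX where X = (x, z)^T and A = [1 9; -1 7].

x(t) = -3c_1e^(4t) - 3c_2te^(4t) - 2c_2e^(4t), z(t) = -c_1e^(4t) - c_2te^(4t) - c_2e^(4t)

Coefficient matrix A = [[1, 9], [-1, 7]].
Characteristic polynomial det(A - λI) = λ^2 - 8λ + 16 = 0.
Single eigenvalue λ = 4 with algebraic multiplicity 2.
Eigenvector v = (-3,-1); generalized eigenvector w with (A-λI)w=v is (-2,-1).
General solution: e^(4t)[c_1·v + c_2·(t·v + w)].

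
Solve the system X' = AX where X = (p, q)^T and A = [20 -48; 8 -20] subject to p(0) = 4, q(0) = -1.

Coefficient matrix A = [[20, -48], [8, -20]].
Characteristic polynomial det(A - λI) = λ^2 - 16 = 0.
Eigenvalues λ = -4, 4.
For λ=-4: (A-λI) row 1 is [24, -48], so an eigenvector is (2, 1).
For λ=4: (A-λI) row 1 is [16, -48], so an eigenvector is (3, 1).
General solution: K_1e^(-4t)(2,1) + K_2e^(4t)(3,1).
Applying p(0)=4, q(0)=-1 gives K_1=-7, K_2=6.

p(t) = 18e^(4t) - 14e^(-4t), q(t) = 6e^(4t) - 7e^(-4t)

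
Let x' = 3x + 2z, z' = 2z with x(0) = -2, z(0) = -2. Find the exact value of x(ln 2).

-32

A = [[3,2],[0,2]]; eigenvalues λ = 3, 2.
Eigenvectors: (-1,0) for λ=3, (-2,1) for λ=2.
From the initial condition, c_1 = 6, c_2 = -2.
x(ln 2) = (6)(2^3)(-1) + (-2)(2^2)(-2) = -32.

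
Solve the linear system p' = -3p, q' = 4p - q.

p(t) = c_2e^(-3t), q(t) = c_1e^(-t) - 2c_2e^(-3t)

Coefficient matrix A = [[-3, 0], [4, -1]].
Characteristic polynomial det(A - λI) = λ^2 + 4λ + 3 = 0.
Eigenvalues λ = -1, -3.
For λ=-1: (A-λI) row 1 is [-2, 0], so an eigenvector is (0, 1).
For λ=-3: (A-λI) row 2 is [4, 2], so an eigenvector is (1, -2).
General solution: c_1e^(-t)(0,1) + c_2e^(-3t)(1,-2).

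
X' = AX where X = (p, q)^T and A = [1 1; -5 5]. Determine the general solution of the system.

Coefficient matrix A = [[1, 1], [-5, 5]].
Characteristic polynomial det(A - λI) = λ^2 - 6λ + 10 = 0.
Eigenvalues λ = 3 ± i (complex conjugate pair).
For λ=3+i: an eigenvector is (0,1) - i(1,2) = (0 - i, 1 - 2i).
A real fundamental pair from Re and Im of e^((3+i)t)v: X_1 = e^(3t)(cos(t)·(0,1) + sin(t)·(1,2)), X_2 = e^(3t)(sin(t)·(0,1) - cos(t)·(1,2)).
General solution: C_1X_1 + C_2X_2.

p(t) = C_1e^(3t)sin(t) - C_2e^(3t)cos(t), q(t) = 2C_1e^(3t)sin(t) + C_1e^(3t)cos(t) + C_2e^(3t)sin(t) - 2C_2e^(3t)cos(t)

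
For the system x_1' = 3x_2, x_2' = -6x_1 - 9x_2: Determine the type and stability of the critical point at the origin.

stable node

A = [[0,3],[-6,-9]]; det(A-λI) = λ^2 + 9λ + 18.
λ = -6, -3: both negative.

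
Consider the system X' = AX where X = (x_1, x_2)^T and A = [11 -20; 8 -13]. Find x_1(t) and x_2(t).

Coefficient matrix A = [[11, -20], [8, -13]].
Characteristic polynomial det(A - λI) = λ^2 + 2λ + 17 = 0.
Eigenvalues λ = -1 ± 4i (complex conjugate pair).
For λ=-1+4i: an eigenvector is (2,1) - i(1,1) = (2 - i, 1 - i).
A real fundamental pair from Re and Im of e^((-1+4i)t)v: X_1 = e^(-t)(cos(4t)·(2,1) + sin(4t)·(1,1)), X_2 = e^(-t)(sin(4t)·(2,1) - cos(4t)·(1,1)).
General solution: c_1X_1 + c_2X_2.

x_1(t) = c_1e^(-t)sin(4t) + 2c_1e^(-t)cos(4t) + 2c_2e^(-t)sin(4t) - c_2e^(-t)cos(4t), x_2(t) = c_1e^(-t)sin(4t) + c_1e^(-t)cos(4t) + c_2e^(-t)sin(4t) - c_2e^(-t)cos(4t)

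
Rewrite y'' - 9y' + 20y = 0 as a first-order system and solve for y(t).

Let x_1 = y, x_2 = y'. Then x_1' = x_2 and x_2' = -20x_1 + 9x_2.
A = [[0,1],[-20,9]]; det(A-λI) = λ^2 - 9λ + 20.
Eigenvalues λ = 5, 4 with eigenvectors (1,5), (1,4).

y(t) = K_1e^(5t) + K_2e^(4t)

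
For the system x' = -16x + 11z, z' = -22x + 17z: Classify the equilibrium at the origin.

A = [[-16,11],[-22,17]]; det(A-λI) = λ^2 - λ - 30.
λ = 6, -5: opposite signs.

saddle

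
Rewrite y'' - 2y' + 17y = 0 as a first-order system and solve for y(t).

Let x_1 = y, x_2 = y'. Then x_1' = x_2 and x_2' = -17x_1 + 2x_2.
A = [[0,1],[-17,2]]; det(A-λI) = λ^2 - 2λ + 17.
Eigenvalues λ = 1 ± 4i.

y(t) = K_1e^(t)cos(4t) + K_2e^(t)sin(4t)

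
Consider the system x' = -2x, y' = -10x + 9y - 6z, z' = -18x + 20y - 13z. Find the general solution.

Coefficient matrix A = [[-2, 0, 0], [-10, 9, -6], [-18, 20, -13]].
det(A - λI) = 0 gives eigenvalues λ = -2, -3, -1.
For λ=-2: eigenvector (1,2,2).
For λ=-3: eigenvector (0,1,2).
For λ=-1: eigenvector (0,3,5).
General solution: C_1e^(-2t)(1,2,2) + C_2e^(-3t)(0,1,2) + C_3e^(-t)(0,3,5).

x(t) = C_1e^(-2t), y(t) = 2C_1e^(-2t) + C_2e^(-3t) + 3C_3e^(-t), z(t) = 2C_1e^(-2t) + 2C_2e^(-3t) + 5C_3e^(-t)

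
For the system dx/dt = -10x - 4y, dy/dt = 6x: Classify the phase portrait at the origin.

A = [[-10,-4],[6,0]]; det(A-λI) = λ^2 + 10λ + 24.
λ = -6, -4: both negative.

stable node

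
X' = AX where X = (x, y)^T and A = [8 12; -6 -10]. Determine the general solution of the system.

x(t) = -K_1e^(-4t) + 2K_2e^(2t), y(t) = K_1e^(-4t) - K_2e^(2t)

Coefficient matrix A = [[8, 12], [-6, -10]].
Characteristic polynomial det(A - λI) = λ^2 + 2λ - 8 = 0.
Eigenvalues λ = -4, 2.
For λ=-4: (A-λI) row 1 is [12, 12], so an eigenvector is (-1, 1).
For λ=2: (A-λI) row 1 is [6, 12], so an eigenvector is (2, -1).
General solution: K_1e^(-4t)(-1,1) + K_2e^(2t)(2,-1).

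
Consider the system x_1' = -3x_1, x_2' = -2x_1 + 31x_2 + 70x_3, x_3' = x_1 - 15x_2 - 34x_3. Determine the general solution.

x_1(t) = C_1e^(-3t), x_2(t) = -2C_1e^(-3t) + 7C_2e^(t) - 2C_3e^(-4t), x_3(t) = C_1e^(-3t) - 3C_2e^(t) + C_3e^(-4t)

Coefficient matrix A = [[-3, 0, 0], [-2, 31, 70], [1, -15, -34]].
det(A - λI) = 0 gives eigenvalues λ = -3, 1, -4.
For λ=-3: eigenvector (1,-2,1).
For λ=1: eigenvector (0,7,-3).
For λ=-4: eigenvector (0,-2,1).
General solution: C_1e^(-3t)(1,-2,1) + C_2e^(t)(0,7,-3) + C_3e^(-4t)(0,-2,1).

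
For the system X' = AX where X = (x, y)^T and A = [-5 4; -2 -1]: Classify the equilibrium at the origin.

A = [[-5,4],[-2,-1]]; det(A-λI) = λ^2 + 6λ + 13.
λ = -3 ± 2i: negative real part.

stable spiral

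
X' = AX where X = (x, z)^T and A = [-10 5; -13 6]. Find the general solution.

x(t) = C_1e^(-2t)sin(t) - 2C_1e^(-2t)cos(t) - 2C_2e^(-2t)sin(t) - C_2e^(-2t)cos(t), z(t) = 2C_1e^(-2t)sin(t) - 3C_1e^(-2t)cos(t) - 3C_2e^(-2t)sin(t) - 2C_2e^(-2t)cos(t)

Coefficient matrix A = [[-10, 5], [-13, 6]].
Characteristic polynomial det(A - λI) = λ^2 + 4λ + 5 = 0.
Eigenvalues λ = -2 ± i (complex conjugate pair).
For λ=-2+i: an eigenvector is (-2,-3) - i(1,2) = (-2 - i, -3 - 2i).
A real fundamental pair from Re and Im of e^((-2+i)t)v: X_1 = e^(-2t)(cos(t)·(-2,-3) + sin(t)·(1,2)), X_2 = e^(-2t)(sin(t)·(-2,-3) - cos(t)·(1,2)).
General solution: C_1X_1 + C_2X_2.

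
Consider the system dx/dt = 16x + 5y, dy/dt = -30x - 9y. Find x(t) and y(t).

Coefficient matrix A = [[16, 5], [-30, -9]].
Characteristic polynomial det(A - λI) = λ^2 - 7λ + 6 = 0.
Eigenvalues λ = 6, 1.
For λ=6: (A-λI) row 1 is [10, 5], so an eigenvector is (-1, 2).
For λ=1: (A-λI) row 1 is [15, 5], so an eigenvector is (1, -3).
General solution: K_1e^(6t)(-1,2) + K_2e^(t)(1,-3).

x(t) = -K_1e^(6t) + K_2e^(t), y(t) = 2K_1e^(6t) - 3K_2e^(t)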